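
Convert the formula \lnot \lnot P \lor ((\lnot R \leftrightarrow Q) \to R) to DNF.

P \lor (\lnot R \land \lnot Q) \lor R

\lnot \lnot P \lor ((\lnot R \leftrightarrow Q) \to R)
⇔ \lnot \lnot P \lor \lnot (\lnot R \leftrightarrow Q) \lor R   (eliminate \to)
⇔ \lnot \lnot P \lor \lnot ((\lnot R \to Q) \land (Q \to \lnot R)) \lor R   (eliminate \leftrightarrow)
⇔ \lnot \lnot P \lor \lnot ((\lnot \lnot R \lor Q) \land (Q \to \lnot R)) \lor R   (eliminate \to)
⇔ \lnot \lnot P \lor \lnot ((\lnot \lnot R \lor Q) \land (\lnot Q \lor \lnot R)) \lor R   (eliminate \to)
⇔ P \lor \lnot ((\lnot \lnot R \lor Q) \land (\lnot Q \lor \lnot R)) \lor R   (double negation)
⇔ P \lor \lnot (\lnot \lnot R \lor Q) \lor \lnot (\lnot Q \lor \lnot R) \lor R   (De Morgan)
⇔ P \lor (\lnot \lnot \lnot R \land \lnot Q) \lor \lnot (\lnot Q \lor \lnot R) \lor R   (De Morgan)
⇔ P \lor (\lnot R \land \lnot Q) \lor \lnot (\lnot Q \lor \lnot R) \lor R   (double negation)
⇔ P \lor (\lnot R \land \lnot Q) \lor (\lnot \lnot Q \land \lnot \lnot R) \lor R   (De Morgan)
⇔ P \lor (\lnot R \land \lnot Q) \lor (Q \land \lnot \lnot R) \lor R   (double negation)
⇔ P \lor (\lnot R \land \lnot Q) \lor (Q \land R) \lor R   (double negation)
⇔ P \lor (\lnot R \land \lnot Q) \lor R   (simplify)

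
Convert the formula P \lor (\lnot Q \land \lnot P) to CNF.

P \lor (\lnot Q \land \lnot P)
⇔ (P \lor \lnot Q) \land (P \lor \lnot P)
⇔ P \lor \lnot Q

P \lor \lnot Q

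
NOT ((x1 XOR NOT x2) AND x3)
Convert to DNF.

(NOT x1 AND x2) OR (NOT x2 AND x1) OR NOT x3

NOT ((x1 XOR NOT x2) AND x3)
⇔ NOT (((x1 AND NOT NOT x2) OR (NOT x1 AND NOT x2)) AND x3)   [expand XOR]
⇔ NOT ((x1 AND NOT NOT x2) OR (NOT x1 AND NOT x2)) OR NOT x3   [De Morgan]
⇔ (NOT (x1 AND NOT NOT x2) AND NOT (NOT x1 AND NOT x2)) OR NOT x3   [De Morgan]
⇔ ((NOT x1 OR NOT NOT NOT x2) AND NOT (NOT x1 AND NOT x2)) OR NOT x3   [De Morgan]
⇔ ((NOT x1 OR NOT x2) AND NOT (NOT x1 AND NOT x2)) OR NOT x3   [double negation]
⇔ ((NOT x1 OR NOT x2) AND (NOT NOT x1 OR NOT NOT x2)) OR NOT x3   [De Morgan]
⇔ ((NOT x1 OR NOT x2) AND (x1 OR NOT NOT x2)) OR NOT x3   [double negation]
⇔ ((NOT x1 OR NOT x2) AND (x1 OR x2)) OR NOT x3   [double negation]
⇔ (NOT x1 AND x1) OR (NOT x1 AND x2) OR (NOT x2 AND x1) OR (NOT x2 AND x2) OR NOT x3   [distribute AND over OR]
⇔ (NOT x1 AND x2) OR (NOT x2 AND x1) OR NOT x3   [simplify]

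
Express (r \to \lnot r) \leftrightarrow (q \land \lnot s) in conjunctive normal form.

(r \to \lnot r) \leftrightarrow (q \land \lnot s)
≡ ((r \to \lnot r) \to (q \land \lnot s)) \land ((q \land \lnot s) \to (r \to \lnot r))   (eliminate \leftrightarrow)
≡ (\lnot (r \to \lnot r) \lor (q \land \lnot s)) \land ((q \land \lnot s) \to (r \to \lnot r))   (eliminate \to)
≡ (\lnot (\lnot r \lor \lnot r) \lor (q \land \lnot s)) \land ((q \land \lnot s) \to (r \to \lnot r))   (eliminate \to)
≡ (\lnot (\lnot r \lor \lnot r) \lor (q \land \lnot s)) \land (\lnot (q \land \lnot s) \lor (r \to \lnot r))   (eliminate \to)
≡ (\lnot (\lnot r \lor \lnot r) \lor (q \land \lnot s)) \land (\lnot (q \land \lnot s) \lor \lnot r \lor \lnot r)   (eliminate \to)
≡ ((\lnot \lnot r \land \lnot \lnot r) \lor (q \land \lnot s)) \land (\lnot (q \land \lnot s) \lor \lnot r \lor \lnot r)   (De Morgan)
≡ ((r \land \lnot \lnot r) \lor (q \land \lnot s)) \land (\lnot (q \land \lnot s) \lor \lnot r \lor \lnot r)   (double negation)
≡ ((r \land r) \lor (q \land \lnot s)) \land (\lnot (q \land \lnot s) \lor \lnot r \lor \lnot r)   (double negation)
≡ ((r \land r) \lor (q \land \lnot s)) \land (\lnot q \lor \lnot \lnot s \lor \lnot r \lor \lnot r)   (De Morgan)
≡ ((r \land r) \lor (q \land \lnot s)) \land (\lnot q \lor s \lor \lnot r \lor \lnot r)   (double negation)
≡ (r \lor q) \land (r \lor \lnot s) \land (r \lor q) \land (r \lor \lnot s) \land (\lnot q \lor s \lor \lnot r \lor \lnot r)   (distribute \lor over \land)
≡ (r \lor q) \land (r \lor \lnot s) \land (\lnot q \lor s \lor \lnot r)   (simplify)

(r \lor q) \land (r \lor \lnot s) \land (\lnot q \lor s \lor \lnot r)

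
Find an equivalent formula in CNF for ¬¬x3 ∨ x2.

¬¬x3 ∨ x2
= x3 ∨ x2   (double negation)

x3 ∨ x2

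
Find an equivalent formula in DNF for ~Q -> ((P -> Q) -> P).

Q | P

~Q -> ((P -> Q) -> P)
⇔ ~~Q | ((P -> Q) -> P)   [eliminate ->]
⇔ ~~Q | ~(P -> Q) | P   [eliminate ->]
⇔ ~~Q | ~(~P | Q) | P   [eliminate ->]
⇔ Q | ~(~P | Q) | P   [double negation]
⇔ Q | (~~P & ~Q) | P   [De Morgan]
⇔ Q | (P & ~Q) | P   [double negation]
⇔ Q | P   [simplify]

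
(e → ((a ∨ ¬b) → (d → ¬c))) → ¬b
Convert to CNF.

(e ∨ ¬b) ∧ (a ∨ ¬b) ∧ (d ∨ ¬b) ∧ (c ∨ ¬b)

(e → ((a ∨ ¬b) → (d → ¬c))) → ¬b
≡ ¬(e → ((a ∨ ¬b) → (d → ¬c))) ∨ ¬b   [eliminate →]
≡ ¬(¬e ∨ ((a ∨ ¬b) → (d → ¬c))) ∨ ¬b   [eliminate →]
≡ ¬(¬e ∨ ¬(a ∨ ¬b) ∨ (d → ¬c)) ∨ ¬b   [eliminate →]
≡ ¬(¬e ∨ ¬(a ∨ ¬b) ∨ ¬d ∨ ¬c) ∨ ¬b   [eliminate →]
≡ (¬¬e ∧ ¬¬(a ∨ ¬b) ∧ ¬¬d ∧ ¬¬c) ∨ ¬b   [De Morgan]
≡ (e ∧ ¬¬(a ∨ ¬b) ∧ ¬¬d ∧ ¬¬c) ∨ ¬b   [double negation]
≡ (e ∧ (a ∨ ¬b) ∧ ¬¬d ∧ ¬¬c) ∨ ¬b   [double negation]
≡ (e ∧ (a ∨ ¬b) ∧ d ∧ ¬¬c) ∨ ¬b   [double negation]
≡ (e ∧ (a ∨ ¬b) ∧ d ∧ c) ∨ ¬b   [double negation]
≡ (e ∨ ¬b) ∧ (a ∨ ¬b ∨ ¬b) ∧ (d ∨ ¬b) ∧ (c ∨ ¬b)   [distribute ∨ over ∧]
≡ (e ∨ ¬b) ∧ (a ∨ ¬b) ∧ (d ∨ ¬b) ∧ (c ∨ ¬b)   [simplify]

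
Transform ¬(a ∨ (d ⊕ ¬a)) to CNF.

¬a ∧ (a ∨ d)

¬(a ∨ (d ⊕ ¬a))
≡ ¬(a ∨ ((d ∨ ¬a) ∧ ¬(d ∧ ¬a)))   (expand ⊕)
≡ ¬a ∧ ¬((d ∨ ¬a) ∧ ¬(d ∧ ¬a))   (De Morgan)
≡ ¬a ∧ (¬(d ∨ ¬a) ∨ ¬¬(d ∧ ¬a))   (De Morgan)
≡ ¬a ∧ ((¬d ∧ ¬¬a) ∨ ¬¬(d ∧ ¬a))   (De Morgan)
≡ ¬a ∧ ((¬d ∧ a) ∨ ¬¬(d ∧ ¬a))   (double negation)
≡ ¬a ∧ ((¬d ∧ a) ∨ (d ∧ ¬a))   (double negation)
≡ ¬a ∧ (¬d ∨ d) ∧ (¬d ∨ ¬a) ∧ (a ∨ d) ∧ (a ∨ ¬a)   (distribute ∨ over ∧)
≡ ¬a ∧ (a ∨ d)   (simplify)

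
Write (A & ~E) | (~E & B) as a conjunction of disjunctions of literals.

(A | B) & ~E

(A & ~E) | (~E & B)
⇔ (A | ~E) & (A | B) & (~E | ~E) & (~E | B)   [distribute | over &]
⇔ (A | B) & ~E   [simplify]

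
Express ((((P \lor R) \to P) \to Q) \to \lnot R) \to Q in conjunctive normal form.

((((P \lor R) \to P) \to Q) \to \lnot R) \to Q
≡ \lnot ((((P \lor R) \to P) \to Q) \to \lnot R) \lor Q   (eliminate \to)
≡ \lnot (\lnot (((P \lor R) \to P) \to Q) \lor \lnot R) \lor Q   (eliminate \to)
≡ \lnot (\lnot (\lnot ((P \lor R) \to P) \lor Q) \lor \lnot R) \lor Q   (eliminate \to)
≡ \lnot (\lnot (\lnot (\lnot (P \lor R) \lor P) \lor Q) \lor \lnot R) \lor Q   (eliminate \to)
≡ (\lnot \lnot (\lnot (\lnot (P \lor R) \lor P) \lor Q) \land \lnot \lnot R) \lor Q   (De Morgan)
≡ ((\lnot (\lnot (P \lor R) \lor P) \lor Q) \land \lnot \lnot R) \lor Q   (double negation)
≡ (((\lnot \lnot (P \lor R) \land \lnot P) \lor Q) \land \lnot \lnot R) \lor Q   (De Morgan)
≡ ((((P \lor R) \land \lnot P) \lor Q) \land \lnot \lnot R) \lor Q   (double negation)
≡ ((((P \lor R) \land \lnot P) \lor Q) \land R) \lor Q   (double negation)
≡ (P \lor R \lor Q \lor Q) \land (\lnot P \lor Q \lor Q) \land (R \lor Q)   (distribute \lor over \land)
≡ (\lnot P \lor Q) \land (R \lor Q)   (simplify)

(\lnot P \lor Q) \land (R \lor Q)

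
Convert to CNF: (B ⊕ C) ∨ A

(B ⊕ C) ∨ A
≡ ((B ∨ C) ∧ ¬(B ∧ C)) ∨ A   — expand ⊕
≡ ((B ∨ C) ∧ (¬B ∨ ¬C)) ∨ A   — De Morgan
≡ (B ∨ C ∨ A) ∧ (¬B ∨ ¬C ∨ A)   — distribute ∨ over ∧

(B ∨ C ∨ A) ∧ (¬B ∨ ¬C ∨ A)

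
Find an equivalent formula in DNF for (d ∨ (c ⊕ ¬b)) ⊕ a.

(d ∨ (c ⊕ ¬b)) ⊕ a
≡ ((d ∨ (c ⊕ ¬b)) ∧ ¬a) ∨ (¬(d ∨ (c ⊕ ¬b)) ∧ a)   [expand ⊕]
≡ ((d ∨ (c ∧ ¬¬b) ∨ (¬c ∧ ¬b)) ∧ ¬a) ∨ (¬(d ∨ (c ⊕ ¬b)) ∧ a)   [expand ⊕]
≡ ((d ∨ (c ∧ ¬¬b) ∨ (¬c ∧ ¬b)) ∧ ¬a) ∨ (¬(d ∨ (c ∧ ¬¬b) ∨ (¬c ∧ ¬b)) ∧ a)   [expand ⊕]
≡ ((d ∨ (c ∧ b) ∨ (¬c ∧ ¬b)) ∧ ¬a) ∨ (¬(d ∨ (c ∧ ¬¬b) ∨ (¬c ∧ ¬b)) ∧ a)   [double negation]
≡ ((d ∨ (c ∧ b) ∨ (¬c ∧ ¬b)) ∧ ¬a) ∨ (¬d ∧ ¬(c ∧ ¬¬b) ∧ ¬(¬c ∧ ¬b) ∧ a)   [De Morgan]
≡ ((d ∨ (c ∧ b) ∨ (¬c ∧ ¬b)) ∧ ¬a) ∨ (¬d ∧ (¬c ∨ ¬¬¬b) ∧ ¬(¬c ∧ ¬b) ∧ a)   [De Morgan]
≡ ((d ∨ (c ∧ b) ∨ (¬c ∧ ¬b)) ∧ ¬a) ∨ (¬d ∧ (¬c ∨ ¬b) ∧ ¬(¬c ∧ ¬b) ∧ a)   [double negation]
≡ ((d ∨ (c ∧ b) ∨ (¬c ∧ ¬b)) ∧ ¬a) ∨ (¬d ∧ (¬c ∨ ¬b) ∧ (¬¬c ∨ ¬¬b) ∧ a)   [De Morgan]
≡ ((d ∨ (c ∧ b) ∨ (¬c ∧ ¬b)) ∧ ¬a) ∨ (¬d ∧ (¬c ∨ ¬b) ∧ (c ∨ ¬¬b) ∧ a)   [double negation]
≡ ((d ∨ (c ∧ b) ∨ (¬c ∧ ¬b)) ∧ ¬a) ∨ (¬d ∧ (¬c ∨ ¬b) ∧ (c ∨ b) ∧ a)   [double negation]
≡ (d ∧ ¬a) ∨ (c ∧ b ∧ ¬a) ∨ (¬c ∧ ¬b ∧ ¬a) ∨ (¬d ∧ ¬c ∧ c ∧ a) ∨ (¬d ∧ ¬c ∧ b ∧ a) ∨ (¬d ∧ ¬b ∧ c ∧ a) ∨ (¬d ∧ ¬b ∧ b ∧ a)   [distribute ∧ over ∨]
≡ (d ∧ ¬a) ∨ (c ∧ b ∧ ¬a) ∨ (¬c ∧ ¬b ∧ ¬a) ∨ (¬d ∧ ¬c ∧ b ∧ a) ∨ (¬d ∧ ¬b ∧ c ∧ a)   [simplify]

(d ∧ ¬a) ∨ (c ∧ b ∧ ¬a) ∨ (¬c ∧ ¬b ∧ ¬a) ∨ (¬d ∧ ¬c ∧ b ∧ a) ∨ (¬d ∧ ¬b ∧ c ∧ a)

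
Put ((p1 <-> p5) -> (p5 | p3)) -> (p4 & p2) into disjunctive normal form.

((p1 <-> p5) -> (p5 | p3)) -> (p4 & p2)
≡ ~((p1 <-> p5) -> (p5 | p3)) | (p4 & p2)   [eliminate ->]
≡ ~(~(p1 <-> p5) | p5 | p3) | (p4 & p2)   [eliminate ->]
≡ ~(~((p1 -> p5) & (p5 -> p1)) | p5 | p3) | (p4 & p2)   [eliminate <->]
≡ ~(~((~p1 | p5) & (p5 -> p1)) | p5 | p3) | (p4 & p2)   [eliminate ->]
≡ ~(~((~p1 | p5) & (~p5 | p1)) | p5 | p3) | (p4 & p2)   [eliminate ->]
≡ (~~((~p1 | p5) & (~p5 | p1)) & ~p5 & ~p3) | (p4 & p2)   [De Morgan]
≡ ((~p1 | p5) & (~p5 | p1) & ~p5 & ~p3) | (p4 & p2)   [double negation]
≡ (~p1 & ~p5 & ~p5 & ~p3) | (~p1 & p1 & ~p5 & ~p3) | (p5 & ~p5 & ~p5 & ~p3) | (p5 & p1 & ~p5 & ~p3) | (p4 & p2)   [distribute & over |]
≡ (~p1 & ~p5 & ~p3) | (p4 & p2)   [simplify]

(~p1 & ~p5 & ~p3) | (p4 & p2)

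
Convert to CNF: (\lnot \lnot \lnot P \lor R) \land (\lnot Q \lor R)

(\lnot P \lor R) \land (\lnot Q \lor R)

(\lnot \lnot \lnot P \lor R) \land (\lnot Q \lor R)
≡ (\lnot P \lor R) \land (\lnot Q \lor R)   (double negation)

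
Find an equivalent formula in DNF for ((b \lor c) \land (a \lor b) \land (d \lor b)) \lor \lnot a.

((b \lor c) \land (a \lor b) \land (d \lor b)) \lor \lnot a
⇔ (b \land a \land d) \lor (b \land a \land b) \lor (b \land b \land d) \lor (b \land b \land b) \lor (c \land a \land d) \lor (c \land a \land b) \lor (c \land b \land d) \lor (c \land b \land b) \lor \lnot a   — distribute \land over \lor
⇔ b \lor (c \land a \land d) \lor \lnot a   — simplify

b \lor (c \land a \land d) \lor \lnot a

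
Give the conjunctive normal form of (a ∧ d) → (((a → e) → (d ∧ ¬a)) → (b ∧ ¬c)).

(¬a ∨ ¬d ∨ e ∨ b) ∧ (¬a ∨ ¬d ∨ e ∨ ¬c)

(a ∧ d) → (((a → e) → (d ∧ ¬a)) → (b ∧ ¬c))
⇔ ¬(a ∧ d) ∨ (((a → e) → (d ∧ ¬a)) → (b ∧ ¬c))   [eliminate →]
⇔ ¬(a ∧ d) ∨ ¬((a → e) → (d ∧ ¬a)) ∨ (b ∧ ¬c)   [eliminate →]
⇔ ¬(a ∧ d) ∨ ¬(¬(a → e) ∨ (d ∧ ¬a)) ∨ (b ∧ ¬c)   [eliminate →]
⇔ ¬(a ∧ d) ∨ ¬(¬(¬a ∨ e) ∨ (d ∧ ¬a)) ∨ (b ∧ ¬c)   [eliminate →]
⇔ ¬a ∨ ¬d ∨ ¬(¬(¬a ∨ e) ∨ (d ∧ ¬a)) ∨ (b ∧ ¬c)   [De Morgan]
⇔ ¬a ∨ ¬d ∨ (¬¬(¬a ∨ e) ∧ ¬(d ∧ ¬a)) ∨ (b ∧ ¬c)   [De Morgan]
⇔ ¬a ∨ ¬d ∨ ((¬a ∨ e) ∧ ¬(d ∧ ¬a)) ∨ (b ∧ ¬c)   [double negation]
⇔ ¬a ∨ ¬d ∨ ((¬a ∨ e) ∧ (¬d ∨ ¬¬a)) ∨ (b ∧ ¬c)   [De Morgan]
⇔ ¬a ∨ ¬d ∨ ((¬a ∨ e) ∧ (¬d ∨ a)) ∨ (b ∧ ¬c)   [double negation]
⇔ (¬a ∨ ¬d ∨ ¬a ∨ e ∨ b) ∧ (¬a ∨ ¬d ∨ ¬a ∨ e ∨ ¬c) ∧ (¬a ∨ ¬d ∨ ¬d ∨ a ∨ b) ∧ (¬a ∨ ¬d ∨ ¬d ∨ a ∨ ¬c)   [distribute ∨ over ∧]
⇔ (¬a ∨ ¬d ∨ e ∨ b) ∧ (¬a ∨ ¬d ∨ e ∨ ¬c)   [simplify]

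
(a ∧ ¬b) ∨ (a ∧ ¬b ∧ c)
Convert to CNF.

a ∧ ¬b

(a ∧ ¬b) ∨ (a ∧ ¬b ∧ c)
≡ (a ∨ a) ∧ (a ∨ ¬b) ∧ (a ∨ c) ∧ (¬b ∨ a) ∧ (¬b ∨ ¬b) ∧ (¬b ∨ c)   — distribute ∨ over ∧
≡ a ∧ ¬b   — simplify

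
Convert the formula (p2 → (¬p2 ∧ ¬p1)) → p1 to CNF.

p2 ∨ p1

(p2 → (¬p2 ∧ ¬p1)) → p1
≡ ¬(p2 → (¬p2 ∧ ¬p1)) ∨ p1   (eliminate →)
≡ ¬(¬p2 ∨ (¬p2 ∧ ¬p1)) ∨ p1   (eliminate →)
≡ (¬¬p2 ∧ ¬(¬p2 ∧ ¬p1)) ∨ p1   (De Morgan)
≡ (p2 ∧ ¬(¬p2 ∧ ¬p1)) ∨ p1   (double negation)
≡ (p2 ∧ (¬¬p2 ∨ ¬¬p1)) ∨ p1   (De Morgan)
≡ (p2 ∧ (p2 ∨ ¬¬p1)) ∨ p1   (double negation)
≡ (p2 ∧ (p2 ∨ p1)) ∨ p1   (double negation)
≡ (p2 ∨ p1) ∧ (p2 ∨ p1 ∨ p1)   (distribute ∨ over ∧)
≡ p2 ∨ p1   (simplify)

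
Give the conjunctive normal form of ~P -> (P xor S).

~P -> (P xor S)
≡ ~~P | (P xor S)   [eliminate ->]
≡ ~~P | ((P | S) & ~(P & S))   [expand xor]
≡ P | ((P | S) & ~(P & S))   [double negation]
≡ P | ((P | S) & (~P | ~S))   [De Morgan]
≡ (P | P | S) & (P | ~P | ~S)   [distribute | over &]
≡ P | S   [simplify]

P | S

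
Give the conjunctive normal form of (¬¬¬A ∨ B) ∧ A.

(¬¬¬A ∨ B) ∧ A
≡ (¬A ∨ B) ∧ A   — double negation

(¬A ∨ B) ∧ A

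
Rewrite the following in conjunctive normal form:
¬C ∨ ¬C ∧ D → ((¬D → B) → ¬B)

C ∨ ¬B

¬C ∨ ¬C ∧ D → ((¬D → B) → ¬B)
= ¬(¬C ∨ ¬C ∧ D) ∨ ((¬D → B) → ¬B)   [eliminate →]
= ¬(¬C ∨ ¬C ∧ D) ∨ ¬(¬D → B) ∨ ¬B   [eliminate →]
= ¬(¬C ∨ ¬C ∧ D) ∨ ¬(¬¬D ∨ B) ∨ ¬B   [eliminate →]
= ¬¬C ∧ ¬(¬C ∧ D) ∨ ¬(¬¬D ∨ B) ∨ ¬B   [De Morgan]
= C ∧ ¬(¬C ∧ D) ∨ ¬(¬¬D ∨ B) ∨ ¬B   [double negation]
= C ∧ (¬¬C ∨ ¬D) ∨ ¬(¬¬D ∨ B) ∨ ¬B   [De Morgan]
= C ∧ (C ∨ ¬D) ∨ ¬(¬¬D ∨ B) ∨ ¬B   [double negation]
= C ∧ (C ∨ ¬D) ∨ ¬¬¬D ∧ ¬B ∨ ¬B   [De Morgan]
= C ∧ (C ∨ ¬D) ∨ ¬D ∧ ¬B ∨ ¬B   [double negation]
= (C ∨ ¬D ∨ ¬B) ∧ (C ∨ ¬B ∨ ¬B) ∧ (C ∨ ¬D ∨ ¬D ∨ ¬B) ∧ (C ∨ ¬D ∨ ¬B ∨ ¬B)   [distribute ∨ over ∧]
= C ∨ ¬B   [simplify]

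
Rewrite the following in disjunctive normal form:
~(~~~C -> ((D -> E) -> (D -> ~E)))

~C & E & D

~(~~~C -> ((D -> E) -> (D -> ~E)))
≡ ~(~~~~C | ((D -> E) -> (D -> ~E)))   [eliminate ->]
≡ ~(~~~~C | ~(D -> E) | (D -> ~E))   [eliminate ->]
≡ ~(~~~~C | ~(~D | E) | (D -> ~E))   [eliminate ->]
≡ ~(~~~~C | ~(~D | E) | ~D | ~E)   [eliminate ->]
≡ ~~~~~C & ~~(~D | E) & ~~D & ~~E   [De Morgan]
≡ ~~~C & ~~(~D | E) & ~~D & ~~E   [double negation]
≡ ~C & ~~(~D | E) & ~~D & ~~E   [double negation]
≡ ~C & (~D | E) & ~~D & ~~E   [double negation]
≡ ~C & (~D | E) & D & ~~E   [double negation]
≡ ~C & (~D | E) & D & E   [double negation]
≡ (~C & ~D & D & E) | (~C & E & D & E)   [distribute & over |]
≡ ~C & E & D   [simplify]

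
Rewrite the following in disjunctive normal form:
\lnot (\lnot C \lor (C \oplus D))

\lnot (\lnot C \lor (C \oplus D))
≡ \lnot (\lnot C \lor (C \land \lnot D) \lor (\lnot C \land D))   — expand \oplus
≡ \lnot \lnot C \land \lnot (C \land \lnot D) \land \lnot (\lnot C \land D)   — De Morgan
≡ C \land \lnot (C \land \lnot D) \land \lnot (\lnot C \land D)   — double negation
≡ C \land (\lnot C \lor \lnot \lnot D) \land \lnot (\lnot C \land D)   — De Morgan
≡ C \land (\lnot C \lor D) \land \lnot (\lnot C \land D)   — double negation
≡ C \land (\lnot C \lor D) \land (\lnot \lnot C \lor \lnot D)   — De Morgan
≡ C \land (\lnot C \lor D) \land (C \lor \lnot D)   — double negation
≡ (C \land \lnot C \land C) \lor (C \land \lnot C \land \lnot D) \lor (C \land D \land C) \lor (C \land D \land \lnot D)   — distribute \land over \lor
≡ C \land D   — simplify

C \land D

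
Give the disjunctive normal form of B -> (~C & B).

~B | (~C & B)

B -> (~C & B)
⇔ ~B | (~C & B)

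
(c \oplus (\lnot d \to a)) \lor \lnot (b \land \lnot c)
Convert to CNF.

(c \oplus (\lnot d \to a)) \lor \lnot (b \land \lnot c)
⇔ ((c \lor (\lnot d \to a)) \land \lnot (c \land (\lnot d \to a))) \lor \lnot (b \land \lnot c)   — expand \oplus
⇔ ((c \lor \lnot \lnot d \lor a) \land \lnot (c \land (\lnot d \to a))) \lor \lnot (b \land \lnot c)   — eliminate \to
⇔ ((c \lor \lnot \lnot d \lor a) \land \lnot (c \land (\lnot \lnot d \lor a))) \lor \lnot (b \land \lnot c)   — eliminate \to
⇔ ((c \lor d \lor a) \land \lnot (c \land (\lnot \lnot d \lor a))) \lor \lnot (b \land \lnot c)   — double negation
⇔ ((c \lor d \lor a) \land (\lnot c \lor \lnot (\lnot \lnot d \lor a))) \lor \lnot (b \land \lnot c)   — De Morgan
⇔ ((c \lor d \lor a) \land (\lnot c \lor (\lnot \lnot \lnot d \land \lnot a))) \lor \lnot (b \land \lnot c)   — De Morgan
⇔ ((c \lor d \lor a) \land (\lnot c \lor (\lnot d \land \lnot a))) \lor \lnot (b \land \lnot c)   — double negation
⇔ ((c \lor d \lor a) \land (\lnot c \lor (\lnot d \land \lnot a))) \lor \lnot b \lor \lnot \lnot c   — De Morgan
⇔ ((c \lor d \lor a) \land (\lnot c \lor (\lnot d \land \lnot a))) \lor \lnot b \lor c   — double negation
⇔ (c \lor d \lor a \lor \lnot b \lor c) \land (\lnot c \lor \lnot d \lor \lnot b \lor c) \land (\lnot c \lor \lnot a \lor \lnot b \lor c)   — distribute \lor over \land
⇔ c \lor d \lor a \lor \lnot b   — simplify

c \lor d \lor a \lor \lnot b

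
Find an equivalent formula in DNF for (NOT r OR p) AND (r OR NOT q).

(NOT r OR p) AND (r OR NOT q)
⇔ (NOT r AND r) OR (NOT r AND NOT q) OR (p AND r) OR (p AND NOT q)   [distribute AND over OR]
⇔ (NOT r AND NOT q) OR (p AND r) OR (p AND NOT q)   [simplify]

(NOT r AND NOT q) OR (p AND r) OR (p AND NOT q)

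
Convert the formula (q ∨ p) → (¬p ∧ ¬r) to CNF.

(¬q ∨ ¬r) ∧ ¬p

(q ∨ p) → (¬p ∧ ¬r)
⇔ ¬(q ∨ p) ∨ (¬p ∧ ¬r)   (eliminate →)
⇔ (¬q ∧ ¬p) ∨ (¬p ∧ ¬r)   (De Morgan)
⇔ (¬q ∨ ¬p) ∧ (¬q ∨ ¬r) ∧ (¬p ∨ ¬p) ∧ (¬p ∨ ¬r)   (distribute ∨ over ∧)
⇔ (¬q ∨ ¬r) ∧ ¬p   (simplify)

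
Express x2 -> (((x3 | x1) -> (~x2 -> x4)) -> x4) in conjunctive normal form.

x2 -> (((x3 | x1) -> (~x2 -> x4)) -> x4)
⇔ ~x2 | (((x3 | x1) -> (~x2 -> x4)) -> x4)   — eliminate ->
⇔ ~x2 | ~((x3 | x1) -> (~x2 -> x4)) | x4   — eliminate ->
⇔ ~x2 | ~(~(x3 | x1) | (~x2 -> x4)) | x4   — eliminate ->
⇔ ~x2 | ~(~(x3 | x1) | ~~x2 | x4) | x4   — eliminate ->
⇔ ~x2 | (~~(x3 | x1) & ~~~x2 & ~x4) | x4   — De Morgan
⇔ ~x2 | ((x3 | x1) & ~~~x2 & ~x4) | x4   — double negation
⇔ ~x2 | ((x3 | x1) & ~x2 & ~x4) | x4   — double negation
⇔ (~x2 | x3 | x1 | x4) & (~x2 | ~x2 | x4) & (~x2 | ~x4 | x4)   — distribute | over &
⇔ ~x2 | x4   — simplify

~x2 | x4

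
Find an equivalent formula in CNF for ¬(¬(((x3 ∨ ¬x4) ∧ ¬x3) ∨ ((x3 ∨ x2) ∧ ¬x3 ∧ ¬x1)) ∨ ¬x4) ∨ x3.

(x3 ∨ ¬x4 ∨ x2) ∧ (x3 ∨ ¬x4 ∨ ¬x1) ∧ (x4 ∨ x3)

¬(¬(((x3 ∨ ¬x4) ∧ ¬x3) ∨ ((x3 ∨ x2) ∧ ¬x3 ∧ ¬x1)) ∨ ¬x4) ∨ x3
≡ (¬¬(((x3 ∨ ¬x4) ∧ ¬x3) ∨ ((x3 ∨ x2) ∧ ¬x3 ∧ ¬x1)) ∧ ¬¬x4) ∨ x3   [De Morgan]
≡ ((((x3 ∨ ¬x4) ∧ ¬x3) ∨ ((x3 ∨ x2) ∧ ¬x3 ∧ ¬x1)) ∧ ¬¬x4) ∨ x3   [double negation]
≡ ((((x3 ∨ ¬x4) ∧ ¬x3) ∨ ((x3 ∨ x2) ∧ ¬x3 ∧ ¬x1)) ∧ x4) ∨ x3   [double negation]
≡ (x3 ∨ ¬x4 ∨ x3 ∨ x2 ∨ x3) ∧ (x3 ∨ ¬x4 ∨ ¬x3 ∨ x3) ∧ (x3 ∨ ¬x4 ∨ ¬x1 ∨ x3) ∧ (¬x3 ∨ x3 ∨ x2 ∨ x3) ∧ (¬x3 ∨ ¬x3 ∨ x3) ∧ (¬x3 ∨ ¬x1 ∨ x3) ∧ (x4 ∨ x3)   [distribute ∨ over ∧]
≡ (x3 ∨ ¬x4 ∨ x2) ∧ (x3 ∨ ¬x4 ∨ ¬x1) ∧ (x4 ∨ x3)   [simplify]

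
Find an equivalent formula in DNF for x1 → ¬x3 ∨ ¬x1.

¬x1 ∨ ¬x3

x1 → ¬x3 ∨ ¬x1
= ¬x1 ∨ ¬x3 ∨ ¬x1
= ¬x1 ∨ ¬x3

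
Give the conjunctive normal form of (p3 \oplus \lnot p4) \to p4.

p4 \lor p3

(p3 \oplus \lnot p4) \to p4
= \lnot (p3 \oplus \lnot p4) \lor p4   [eliminate \to]
= \lnot ((p3 \lor \lnot p4) \land \lnot (p3 \land \lnot p4)) \lor p4   [expand \oplus]
= \lnot (p3 \lor \lnot p4) \lor \lnot \lnot (p3 \land \lnot p4) \lor p4   [De Morgan]
= (\lnot p3 \land \lnot \lnot p4) \lor \lnot \lnot (p3 \land \lnot p4) \lor p4   [De Morgan]
= (\lnot p3 \land p4) \lor \lnot \lnot (p3 \land \lnot p4) \lor p4   [double negation]
= (\lnot p3 \land p4) \lor (p3 \land \lnot p4) \lor p4   [double negation]
= (\lnot p3 \lor p3 \lor p4) \land (\lnot p3 \lor \lnot p4 \lor p4) \land (p4 \lor p3 \lor p4) \land (p4 \lor \lnot p4 \lor p4)   [distribute \lor over \land]
= p4 \lor p3   [simplify]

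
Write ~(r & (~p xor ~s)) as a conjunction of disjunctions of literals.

~(r & (~p xor ~s))
≡ ~(r & (~p | ~s) & ~(~p & ~s))   [expand xor]
≡ ~r | ~(~p | ~s) | ~~(~p & ~s)   [De Morgan]
≡ ~r | (~~p & ~~s) | ~~(~p & ~s)   [De Morgan]
≡ ~r | (p & ~~s) | ~~(~p & ~s)   [double negation]
≡ ~r | (p & s) | ~~(~p & ~s)   [double negation]
≡ ~r | (p & s) | (~p & ~s)   [double negation]
≡ (~r | p | ~p) & (~r | p | ~s) & (~r | s | ~p) & (~r | s | ~s)   [distribute | over &]
≡ (~r | p | ~s) & (~r | s | ~p)   [simplify]

(~r | p | ~s) & (~r | s | ~p)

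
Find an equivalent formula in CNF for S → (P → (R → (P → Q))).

¬S ∨ ¬P ∨ ¬R ∨ Q

S → (P → (R → (P → Q)))
⇔ ¬S ∨ (P → (R → (P → Q)))   [eliminate →]
⇔ ¬S ∨ ¬P ∨ (R → (P → Q))   [eliminate →]
⇔ ¬S ∨ ¬P ∨ ¬R ∨ (P → Q)   [eliminate →]
⇔ ¬S ∨ ¬P ∨ ¬R ∨ ¬P ∨ Q   [eliminate →]
⇔ ¬S ∨ ¬P ∨ ¬R ∨ Q   [simplify]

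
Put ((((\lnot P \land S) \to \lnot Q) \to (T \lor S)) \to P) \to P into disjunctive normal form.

(T \land \lnot P) \lor (S \land \lnot P) \lor P

((((\lnot P \land S) \to \lnot Q) \to (T \lor S)) \to P) \to P
= \lnot ((((\lnot P \land S) \to \lnot Q) \to (T \lor S)) \to P) \lor P   (eliminate \to)
= \lnot (\lnot (((\lnot P \land S) \to \lnot Q) \to (T \lor S)) \lor P) \lor P   (eliminate \to)
= \lnot (\lnot (\lnot ((\lnot P \land S) \to \lnot Q) \lor T \lor S) \lor P) \lor P   (eliminate \to)
= \lnot (\lnot (\lnot (\lnot (\lnot P \land S) \lor \lnot Q) \lor T \lor S) \lor P) \lor P   (eliminate \to)
= (\lnot \lnot (\lnot (\lnot (\lnot P \land S) \lor \lnot Q) \lor T \lor S) \land \lnot P) \lor P   (De Morgan)
= ((\lnot (\lnot (\lnot P \land S) \lor \lnot Q) \lor T \lor S) \land \lnot P) \lor P   (double negation)
= (((\lnot \lnot (\lnot P \land S) \land \lnot \lnot Q) \lor T \lor S) \land \lnot P) \lor P   (De Morgan)
= (((\lnot P \land S \land \lnot \lnot Q) \lor T \lor S) \land \lnot P) \lor P   (double negation)
= (((\lnot P \land S \land Q) \lor T \lor S) \land \lnot P) \lor P   (double negation)
= (\lnot P \land S \land Q \land \lnot P) \lor (T \land \lnot P) \lor (S \land \lnot P) \lor P   (distribute \land over \lor)
= (T \land \lnot P) \lor (S \land \lnot P) \lor P   (simplify)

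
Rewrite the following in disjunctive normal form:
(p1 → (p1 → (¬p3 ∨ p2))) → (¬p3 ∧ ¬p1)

(p1 ∧ p3 ∧ ¬p2) ∨ (¬p3 ∧ ¬p1)

(p1 → (p1 → (¬p3 ∨ p2))) → (¬p3 ∧ ¬p1)
≡ ¬(p1 → (p1 → (¬p3 ∨ p2))) ∨ (¬p3 ∧ ¬p1)   [eliminate →]
≡ ¬(¬p1 ∨ (p1 → (¬p3 ∨ p2))) ∨ (¬p3 ∧ ¬p1)   [eliminate →]
≡ ¬(¬p1 ∨ ¬p1 ∨ ¬p3 ∨ p2) ∨ (¬p3 ∧ ¬p1)   [eliminate →]
≡ (¬¬p1 ∧ ¬¬p1 ∧ ¬¬p3 ∧ ¬p2) ∨ (¬p3 ∧ ¬p1)   [De Morgan]
≡ (p1 ∧ ¬¬p1 ∧ ¬¬p3 ∧ ¬p2) ∨ (¬p3 ∧ ¬p1)   [double negation]
≡ (p1 ∧ p1 ∧ ¬¬p3 ∧ ¬p2) ∨ (¬p3 ∧ ¬p1)   [double negation]
≡ (p1 ∧ p1 ∧ p3 ∧ ¬p2) ∨ (¬p3 ∧ ¬p1)   [double negation]
≡ (p1 ∧ p3 ∧ ¬p2) ∨ (¬p3 ∧ ¬p1)   [simplify]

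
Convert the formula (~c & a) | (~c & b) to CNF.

(~c & a) | (~c & b)
≡ (~c | ~c) & (~c | b) & (a | ~c) & (a | b)   [distribute | over &]
≡ ~c & (a | b)   [simplify]

~c & (a | b)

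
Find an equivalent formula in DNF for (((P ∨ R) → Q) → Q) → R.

(¬P ∧ ¬R ∧ ¬Q) ∨ R

(((P ∨ R) → Q) → Q) → R
≡ ¬(((P ∨ R) → Q) → Q) ∨ R   — eliminate →
≡ ¬(¬((P ∨ R) → Q) ∨ Q) ∨ R   — eliminate →
≡ ¬(¬(¬(P ∨ R) ∨ Q) ∨ Q) ∨ R   — eliminate →
≡ (¬¬(¬(P ∨ R) ∨ Q) ∧ ¬Q) ∨ R   — De Morgan
≡ ((¬(P ∨ R) ∨ Q) ∧ ¬Q) ∨ R   — double negation
≡ (((¬P ∧ ¬R) ∨ Q) ∧ ¬Q) ∨ R   — De Morgan
≡ (¬P ∧ ¬R ∧ ¬Q) ∨ (Q ∧ ¬Q) ∨ R   — distribute ∧ over ∨
≡ (¬P ∧ ¬R ∧ ¬Q) ∨ R   — simplify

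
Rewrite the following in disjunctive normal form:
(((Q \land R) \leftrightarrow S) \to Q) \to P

(\lnot Q \land \lnot S) \lor P

(((Q \land R) \leftrightarrow S) \to Q) \to P
≡ \lnot (((Q \land R) \leftrightarrow S) \to Q) \lor P   — eliminate \to
≡ \lnot (\lnot ((Q \land R) \leftrightarrow S) \lor Q) \lor P   — eliminate \to
≡ \lnot (\lnot (((Q \land R) \to S) \land (S \to (Q \land R))) \lor Q) \lor P   — eliminate \leftrightarrow
≡ \lnot (\lnot ((\lnot (Q \land R) \lor S) \land (S \to (Q \land R))) \lor Q) \lor P   — eliminate \to
≡ \lnot (\lnot ((\lnot (Q \land R) \lor S) \land (\lnot S \lor (Q \land R))) \lor Q) \lor P   — eliminate \to
≡ (\lnot \lnot ((\lnot (Q \land R) \lor S) \land (\lnot S \lor (Q \land R))) \land \lnot Q) \lor P   — De Morgan
≡ ((\lnot (Q \land R) \lor S) \land (\lnot S \lor (Q \land R)) \land \lnot Q) \lor P   — double negation
≡ ((\lnot Q \lor \lnot R \lor S) \land (\lnot S \lor (Q \land R)) \land \lnot Q) \lor P   — De Morgan
≡ (\lnot Q \land \lnot S \land \lnot Q) \lor (\lnot Q \land Q \land R \land \lnot Q) \lor (\lnot R \land \lnot S \land \lnot Q) \lor (\lnot R \land Q \land R \land \lnot Q) \lor (S \land \lnot S \land \lnot Q) \lor (S \land Q \land R \land \lnot Q) \lor P   — distribute \land over \lor
≡ (\lnot Q \land \lnot S) \lor P   — simplify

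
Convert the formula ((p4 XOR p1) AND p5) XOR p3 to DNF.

(p4 AND NOT p1 AND p5 AND NOT p3) OR (NOT p4 AND p1 AND p5 AND NOT p3) OR (NOT p4 AND NOT p1 AND p3) OR (p1 AND p4 AND p3) OR (NOT p5 AND p3)

((p4 XOR p1) AND p5) XOR p3
≡ ((p4 XOR p1) AND p5 AND NOT p3) OR (NOT ((p4 XOR p1) AND p5) AND p3)   — expand XOR
≡ (((p4 AND NOT p1) OR (NOT p4 AND p1)) AND p5 AND NOT p3) OR (NOT ((p4 XOR p1) AND p5) AND p3)   — expand XOR
≡ (((p4 AND NOT p1) OR (NOT p4 AND p1)) AND p5 AND NOT p3) OR (NOT (((p4 AND NOT p1) OR (NOT p4 AND p1)) AND p5) AND p3)   — expand XOR
≡ (((p4 AND NOT p1) OR (NOT p4 AND p1)) AND p5 AND NOT p3) OR ((NOT ((p4 AND NOT p1) OR (NOT p4 AND p1)) OR NOT p5) AND p3)   — De Morgan
≡ (((p4 AND NOT p1) OR (NOT p4 AND p1)) AND p5 AND NOT p3) OR (((NOT (p4 AND NOT p1) AND NOT (NOT p4 AND p1)) OR NOT p5) AND p3)   — De Morgan
≡ (((p4 AND NOT p1) OR (NOT p4 AND p1)) AND p5 AND NOT p3) OR ((((NOT p4 OR NOT NOT p1) AND NOT (NOT p4 AND p1)) OR NOT p5) AND p3)   — De Morgan
≡ (((p4 AND NOT p1) OR (NOT p4 AND p1)) AND p5 AND NOT p3) OR ((((NOT p4 OR p1) AND NOT (NOT p4 AND p1)) OR NOT p5) AND p3)   — double negation
≡ (((p4 AND NOT p1) OR (NOT p4 AND p1)) AND p5 AND NOT p3) OR ((((NOT p4 OR p1) AND (NOT NOT p4 OR NOT p1)) OR NOT p5) AND p3)   — De Morgan
≡ (((p4 AND NOT p1) OR (NOT p4 AND p1)) AND p5 AND NOT p3) OR ((((NOT p4 OR p1) AND (p4 OR NOT p1)) OR NOT p5) AND p3)   — double negation
≡ (p4 AND NOT p1 AND p5 AND NOT p3) OR (NOT p4 AND p1 AND p5 AND NOT p3) OR (NOT p4 AND p4 AND p3) OR (NOT p4 AND NOT p1 AND p3) OR (p1 AND p4 AND p3) OR (p1 AND NOT p1 AND p3) OR (NOT p5 AND p3)   — distribute AND over OR
≡ (p4 AND NOT p1 AND p5 AND NOT p3) OR (NOT p4 AND p1 AND p5 AND NOT p3) OR (NOT p4 AND NOT p1 AND p3) OR (p1 AND p4 AND p3) OR (NOT p5 AND p3)   — simplify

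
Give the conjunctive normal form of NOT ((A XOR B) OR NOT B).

(NOT B OR A) AND B

NOT ((A XOR B) OR NOT B)
≡ NOT (((A OR B) AND NOT (A AND B)) OR NOT B)   — expand XOR
≡ NOT ((A OR B) AND NOT (A AND B)) AND NOT NOT B   — De Morgan
≡ (NOT (A OR B) OR NOT NOT (A AND B)) AND NOT NOT B   — De Morgan
≡ ((NOT A AND NOT B) OR NOT NOT (A AND B)) AND NOT NOT B   — De Morgan
≡ ((NOT A AND NOT B) OR (A AND B)) AND NOT NOT B   — double negation
≡ ((NOT A AND NOT B) OR (A AND B)) AND B   — double negation
≡ (NOT A OR A) AND (NOT A OR B) AND (NOT B OR A) AND (NOT B OR B) AND B   — distribute OR over AND
≡ (NOT B OR A) AND B   — simplify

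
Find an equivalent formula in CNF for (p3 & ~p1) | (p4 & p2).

(p3 | p4) & (p3 | p2) & (~p1 | p4) & (~p1 | p2)

(p3 & ~p1) | (p4 & p2)
≡ (p3 | p4) & (p3 | p2) & (~p1 | p4) & (~p1 | p2)   (distribute | over &)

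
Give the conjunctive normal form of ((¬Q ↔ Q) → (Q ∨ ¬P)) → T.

((¬Q ↔ Q) → (Q ∨ ¬P)) → T
⇔ ¬((¬Q ↔ Q) → (Q ∨ ¬P)) ∨ T   [eliminate →]
⇔ ¬(¬(¬Q ↔ Q) ∨ Q ∨ ¬P) ∨ T   [eliminate →]
⇔ ¬(¬((¬Q → Q) ∧ (Q → ¬Q)) ∨ Q ∨ ¬P) ∨ T   [eliminate ↔]
⇔ ¬(¬((¬¬Q ∨ Q) ∧ (Q → ¬Q)) ∨ Q ∨ ¬P) ∨ T   [eliminate →]
⇔ ¬(¬((¬¬Q ∨ Q) ∧ (¬Q ∨ ¬Q)) ∨ Q ∨ ¬P) ∨ T   [eliminate →]
⇔ (¬¬((¬¬Q ∨ Q) ∧ (¬Q ∨ ¬Q)) ∧ ¬Q ∧ ¬¬P) ∨ T   [De Morgan]
⇔ ((¬¬Q ∨ Q) ∧ (¬Q ∨ ¬Q) ∧ ¬Q ∧ ¬¬P) ∨ T   [double negation]
⇔ ((Q ∨ Q) ∧ (¬Q ∨ ¬Q) ∧ ¬Q ∧ ¬¬P) ∨ T   [double negation]
⇔ ((Q ∨ Q) ∧ (¬Q ∨ ¬Q) ∧ ¬Q ∧ P) ∨ T   [double negation]
⇔ (Q ∨ Q ∨ T) ∧ (¬Q ∨ ¬Q ∨ T) ∧ (¬Q ∨ T) ∧ (P ∨ T)   [distribute ∨ over ∧]
⇔ (Q ∨ T) ∧ (¬Q ∨ T) ∧ (P ∨ T)   [simplify]

(Q ∨ T) ∧ (¬Q ∨ T) ∧ (P ∨ T)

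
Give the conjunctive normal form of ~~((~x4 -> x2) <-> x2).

~x4 | x2

~~((~x4 -> x2) <-> x2)
≡ ~~(((~x4 -> x2) -> x2) & (x2 -> (~x4 -> x2)))   — eliminate <->
≡ ~~((~(~x4 -> x2) | x2) & (x2 -> (~x4 -> x2)))   — eliminate ->
≡ ~~((~(~~x4 | x2) | x2) & (x2 -> (~x4 -> x2)))   — eliminate ->
≡ ~~((~(~~x4 | x2) | x2) & (~x2 | (~x4 -> x2)))   — eliminate ->
≡ ~~((~(~~x4 | x2) | x2) & (~x2 | ~~x4 | x2))   — eliminate ->
≡ (~(~~x4 | x2) | x2) & (~x2 | ~~x4 | x2)   — double negation
≡ ((~~~x4 & ~x2) | x2) & (~x2 | ~~x4 | x2)   — De Morgan
≡ ((~x4 & ~x2) | x2) & (~x2 | ~~x4 | x2)   — double negation
≡ ((~x4 & ~x2) | x2) & (~x2 | x4 | x2)   — double negation
≡ (~x4 | x2) & (~x2 | x2) & (~x2 | x4 | x2)   — distribute | over &
≡ ~x4 | x2   — simplify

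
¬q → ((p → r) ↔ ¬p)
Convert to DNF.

¬q → ((p → r) ↔ ¬p)
≡ ¬¬q ∨ ((p → r) ↔ ¬p)   [eliminate →]
≡ ¬¬q ∨ (((p → r) → ¬p) ∧ (¬p → (p → r)))   [eliminate ↔]
≡ ¬¬q ∨ ((¬(p → r) ∨ ¬p) ∧ (¬p → (p → r)))   [eliminate →]
≡ ¬¬q ∨ ((¬(¬p ∨ r) ∨ ¬p) ∧ (¬p → (p → r)))   [eliminate →]
≡ ¬¬q ∨ ((¬(¬p ∨ r) ∨ ¬p) ∧ (¬¬p ∨ (p → r)))   [eliminate →]
≡ ¬¬q ∨ ((¬(¬p ∨ r) ∨ ¬p) ∧ (¬¬p ∨ ¬p ∨ r))   [eliminate →]
≡ q ∨ ((¬(¬p ∨ r) ∨ ¬p) ∧ (¬¬p ∨ ¬p ∨ r))   [double negation]
≡ q ∨ (((¬¬p ∧ ¬r) ∨ ¬p) ∧ (¬¬p ∨ ¬p ∨ r))   [De Morgan]
≡ q ∨ (((p ∧ ¬r) ∨ ¬p) ∧ (¬¬p ∨ ¬p ∨ r))   [double negation]
≡ q ∨ (((p ∧ ¬r) ∨ ¬p) ∧ (p ∨ ¬p ∨ r))   [double negation]
≡ q ∨ (p ∧ ¬r ∧ p) ∨ (p ∧ ¬r ∧ ¬p) ∨ (p ∧ ¬r ∧ r) ∨ (¬p ∧ p) ∨ (¬p ∧ ¬p) ∨ (¬p ∧ r)   [distribute ∧ over ∨]
≡ q ∨ (p ∧ ¬r) ∨ ¬p   [simplify]

q ∨ (p ∧ ¬r) ∨ ¬p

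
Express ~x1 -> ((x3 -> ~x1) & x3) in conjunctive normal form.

x1 | x3

~x1 -> ((x3 -> ~x1) & x3)
= ~~x1 | ((x3 -> ~x1) & x3)   — eliminate ->
= ~~x1 | ((~x3 | ~x1) & x3)   — eliminate ->
= x1 | ((~x3 | ~x1) & x3)   — double negation
= (x1 | ~x3 | ~x1) & (x1 | x3)   — distribute | over &
= x1 | x3   — simplify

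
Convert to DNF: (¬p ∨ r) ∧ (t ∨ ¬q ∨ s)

(¬p ∨ r) ∧ (t ∨ ¬q ∨ s)
= (¬p ∧ t) ∨ (¬p ∧ ¬q) ∨ (¬p ∧ s) ∨ (r ∧ t) ∨ (r ∧ ¬q) ∨ (r ∧ s)   [distribute ∧ over ∨]

(¬p ∧ t) ∨ (¬p ∧ ¬q) ∨ (¬p ∧ s) ∨ (r ∧ t) ∨ (r ∧ ¬q) ∨ (r ∧ s)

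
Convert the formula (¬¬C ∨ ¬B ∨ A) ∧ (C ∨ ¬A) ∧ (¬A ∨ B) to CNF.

(C ∨ ¬B ∨ A) ∧ (C ∨ ¬A) ∧ (¬A ∨ B)

(¬¬C ∨ ¬B ∨ A) ∧ (C ∨ ¬A) ∧ (¬A ∨ B)
⇔ (C ∨ ¬B ∨ A) ∧ (C ∨ ¬A) ∧ (¬A ∨ B)   [double negation]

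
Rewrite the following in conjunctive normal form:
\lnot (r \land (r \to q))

\lnot r \lor \lnot q

\lnot (r \land (r \to q))
≡ \lnot (r \land (\lnot r \lor q))
≡ \lnot r \lor \lnot (\lnot r \lor q)
≡ \lnot r \lor (\lnot \lnot r \land \lnot q)
≡ \lnot r \lor (r \land \lnot q)
≡ (\lnot r \lor r) \land (\lnot r \lor \lnot q)
≡ \lnot r \lor \lnot q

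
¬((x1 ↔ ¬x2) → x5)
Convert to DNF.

¬((x1 ↔ ¬x2) → x5)
≡ ¬(¬(x1 ↔ ¬x2) ∨ x5)   [eliminate →]
≡ ¬(¬((x1 → ¬x2) ∧ (¬x2 → x1)) ∨ x5)   [eliminate ↔]
≡ ¬(¬((¬x1 ∨ ¬x2) ∧ (¬x2 → x1)) ∨ x5)   [eliminate →]
≡ ¬(¬((¬x1 ∨ ¬x2) ∧ (¬¬x2 ∨ x1)) ∨ x5)   [eliminate →]
≡ ¬¬((¬x1 ∨ ¬x2) ∧ (¬¬x2 ∨ x1)) ∧ ¬x5   [De Morgan]
≡ (¬x1 ∨ ¬x2) ∧ (¬¬x2 ∨ x1) ∧ ¬x5   [double negation]
≡ (¬x1 ∨ ¬x2) ∧ (x2 ∨ x1) ∧ ¬x5   [double negation]
≡ (¬x1 ∧ x2 ∧ ¬x5) ∨ (¬x1 ∧ x1 ∧ ¬x5) ∨ (¬x2 ∧ x2 ∧ ¬x5) ∨ (¬x2 ∧ x1 ∧ ¬x5)   [distribute ∧ over ∨]
≡ (¬x1 ∧ x2 ∧ ¬x5) ∨ (¬x2 ∧ x1 ∧ ¬x5)   [simplify]

(¬x1 ∧ x2 ∧ ¬x5) ∨ (¬x2 ∧ x1 ∧ ¬x5)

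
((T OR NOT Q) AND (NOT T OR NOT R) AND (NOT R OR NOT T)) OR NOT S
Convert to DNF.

((T OR NOT Q) AND (NOT T OR NOT R) AND (NOT R OR NOT T)) OR NOT S
≡ (T AND NOT T AND NOT R) OR (T AND NOT T AND NOT T) OR (T AND NOT R AND NOT R) OR (T AND NOT R AND NOT T) OR (NOT Q AND NOT T AND NOT R) OR (NOT Q AND NOT T AND NOT T) OR (NOT Q AND NOT R AND NOT R) OR (NOT Q AND NOT R AND NOT T) OR NOT S   (distribute AND over OR)
≡ (T AND NOT R) OR (NOT Q AND NOT T) OR (NOT Q AND NOT R) OR NOT S   (simplify)

(T AND NOT R) OR (NOT Q AND NOT T) OR (NOT Q AND NOT R) OR NOT S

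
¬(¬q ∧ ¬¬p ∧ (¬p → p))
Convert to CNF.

q ∨ ¬p

¬(¬q ∧ ¬¬p ∧ (¬p → p))
≡ ¬(¬q ∧ ¬¬p ∧ (¬¬p ∨ p))
≡ ¬¬q ∨ ¬¬¬p ∨ ¬(¬¬p ∨ p)
≡ q ∨ ¬¬¬p ∨ ¬(¬¬p ∨ p)
≡ q ∨ ¬p ∨ ¬(¬¬p ∨ p)
≡ q ∨ ¬p ∨ (¬¬¬p ∧ ¬p)
≡ q ∨ ¬p ∨ (¬p ∧ ¬p)
≡ (q ∨ ¬p ∨ ¬p) ∧ (q ∨ ¬p ∨ ¬p)
≡ q ∨ ¬p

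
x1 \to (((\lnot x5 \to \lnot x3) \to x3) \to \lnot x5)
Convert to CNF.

\lnot x1 \lor \lnot x3 \lor \lnot x5

x1 \to (((\lnot x5 \to \lnot x3) \to x3) \to \lnot x5)
= \lnot x1 \lor (((\lnot x5 \to \lnot x3) \to x3) \to \lnot x5)   [eliminate \to]
= \lnot x1 \lor \lnot ((\lnot x5 \to \lnot x3) \to x3) \lor \lnot x5   [eliminate \to]
= \lnot x1 \lor \lnot (\lnot (\lnot x5 \to \lnot x3) \lor x3) \lor \lnot x5   [eliminate \to]
= \lnot x1 \lor \lnot (\lnot (\lnot \lnot x5 \lor \lnot x3) \lor x3) \lor \lnot x5   [eliminate \to]
= \lnot x1 \lor (\lnot \lnot (\lnot \lnot x5 \lor \lnot x3) \land \lnot x3) \lor \lnot x5   [De Morgan]
= \lnot x1 \lor ((\lnot \lnot x5 \lor \lnot x3) \land \lnot x3) \lor \lnot x5   [double negation]
= \lnot x1 \lor ((x5 \lor \lnot x3) \land \lnot x3) \lor \lnot x5   [double negation]
= (\lnot x1 \lor x5 \lor \lnot x3 \lor \lnot x5) \land (\lnot x1 \lor \lnot x3 \lor \lnot x5)   [distribute \lor over \land]
= \lnot x1 \lor \lnot x3 \lor \lnot x5   [simplify]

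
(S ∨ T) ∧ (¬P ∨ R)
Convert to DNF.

S ∧ ¬P ∨ S ∧ R ∨ T ∧ ¬P ∨ T ∧ R

(S ∨ T) ∧ (¬P ∨ R)
= S ∧ ¬P ∨ S ∧ R ∨ T ∧ ¬P ∨ T ∧ R   (distribute ∧ over ∨)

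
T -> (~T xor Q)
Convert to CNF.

~T | Q

T -> (~T xor Q)
= ~T | (~T xor Q)   [eliminate ->]
= ~T | ((~T | Q) & ~(~T & Q))   [expand xor]
= ~T | ((~T | Q) & (~~T | ~Q))   [De Morgan]
= ~T | ((~T | Q) & (T | ~Q))   [double negation]
= (~T | ~T | Q) & (~T | T | ~Q)   [distribute | over &]
= ~T | Q   [simplify]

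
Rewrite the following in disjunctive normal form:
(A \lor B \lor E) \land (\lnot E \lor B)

(A \land \lnot E) \lor B

(A \lor B \lor E) \land (\lnot E \lor B)
= (A \land \lnot E) \lor (A \land B) \lor (B \land \lnot E) \lor (B \land B) \lor (E \land \lnot E) \lor (E \land B)   (distribute \land over \lor)
= (A \land \lnot E) \lor B   (simplify)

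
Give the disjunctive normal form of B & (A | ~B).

B & A

B & (A | ~B)
≡ (B & A) | (B & ~B)   — distribute & over |
≡ B & A   — simplify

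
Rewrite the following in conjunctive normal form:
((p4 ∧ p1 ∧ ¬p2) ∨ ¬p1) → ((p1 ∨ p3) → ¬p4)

((p4 ∧ p1 ∧ ¬p2) ∨ ¬p1) → ((p1 ∨ p3) → ¬p4)
≡ ¬((p4 ∧ p1 ∧ ¬p2) ∨ ¬p1) ∨ ((p1 ∨ p3) → ¬p4)   [eliminate →]
≡ ¬((p4 ∧ p1 ∧ ¬p2) ∨ ¬p1) ∨ ¬(p1 ∨ p3) ∨ ¬p4   [eliminate →]
≡ (¬(p4 ∧ p1 ∧ ¬p2) ∧ ¬¬p1) ∨ ¬(p1 ∨ p3) ∨ ¬p4   [De Morgan]
≡ ((¬p4 ∨ ¬p1 ∨ ¬¬p2) ∧ ¬¬p1) ∨ ¬(p1 ∨ p3) ∨ ¬p4   [De Morgan]
≡ ((¬p4 ∨ ¬p1 ∨ p2) ∧ ¬¬p1) ∨ ¬(p1 ∨ p3) ∨ ¬p4   [double negation]
≡ ((¬p4 ∨ ¬p1 ∨ p2) ∧ p1) ∨ ¬(p1 ∨ p3) ∨ ¬p4   [double negation]
≡ ((¬p4 ∨ ¬p1 ∨ p2) ∧ p1) ∨ (¬p1 ∧ ¬p3) ∨ ¬p4   [De Morgan]
≡ (¬p4 ∨ ¬p1 ∨ p2 ∨ ¬p1 ∨ ¬p4) ∧ (¬p4 ∨ ¬p1 ∨ p2 ∨ ¬p3 ∨ ¬p4) ∧ (p1 ∨ ¬p1 ∨ ¬p4) ∧ (p1 ∨ ¬p3 ∨ ¬p4)   [distribute ∨ over ∧]
≡ (¬p4 ∨ ¬p1 ∨ p2) ∧ (p1 ∨ ¬p3 ∨ ¬p4)   [simplify]

(¬p4 ∨ ¬p1 ∨ p2) ∧ (p1 ∨ ¬p3 ∨ ¬p4)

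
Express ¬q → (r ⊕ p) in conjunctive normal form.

(q ∨ r ∨ p) ∧ (q ∨ ¬r ∨ ¬p)

¬q → (r ⊕ p)
≡ ¬¬q ∨ (r ⊕ p)   [eliminate →]
≡ ¬¬q ∨ ((r ∨ p) ∧ ¬(r ∧ p))   [expand ⊕]
≡ q ∨ ((r ∨ p) ∧ ¬(r ∧ p))   [double negation]
≡ q ∨ ((r ∨ p) ∧ (¬r ∨ ¬p))   [De Morgan]
≡ (q ∨ r ∨ p) ∧ (q ∨ ¬r ∨ ¬p)   [distribute ∨ over ∧]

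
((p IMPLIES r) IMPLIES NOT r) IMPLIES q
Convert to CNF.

r OR q

((p IMPLIES r) IMPLIES NOT r) IMPLIES q
= NOT ((p IMPLIES r) IMPLIES NOT r) OR q   — eliminate IMPLIES
= NOT (NOT (p IMPLIES r) OR NOT r) OR q   — eliminate IMPLIES
= NOT (NOT (NOT p OR r) OR NOT r) OR q   — eliminate IMPLIES
= (NOT NOT (NOT p OR r) AND NOT NOT r) OR q   — De Morgan
= ((NOT p OR r) AND NOT NOT r) OR q   — double negation
= ((NOT p OR r) AND r) OR q   — double negation
= (NOT p OR r OR q) AND (r OR q)   — distribute OR over AND
= r OR q   — simplify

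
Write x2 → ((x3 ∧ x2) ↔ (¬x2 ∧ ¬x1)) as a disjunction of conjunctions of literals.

¬x2 ∨ (¬x3 ∧ x2) ∨ (¬x3 ∧ x1)

x2 → ((x3 ∧ x2) ↔ (¬x2 ∧ ¬x1))
≡ ¬x2 ∨ ((x3 ∧ x2) ↔ (¬x2 ∧ ¬x1))
≡ ¬x2 ∨ (((x3 ∧ x2) → (¬x2 ∧ ¬x1)) ∧ ((¬x2 ∧ ¬x1) → (x3 ∧ x2)))
≡ ¬x2 ∨ ((¬(x3 ∧ x2) ∨ (¬x2 ∧ ¬x1)) ∧ ((¬x2 ∧ ¬x1) → (x3 ∧ x2)))
≡ ¬x2 ∨ ((¬(x3 ∧ x2) ∨ (¬x2 ∧ ¬x1)) ∧ (¬(¬x2 ∧ ¬x1) ∨ (x3 ∧ x2)))
≡ ¬x2 ∨ ((¬x3 ∨ ¬x2 ∨ (¬x2 ∧ ¬x1)) ∧ (¬(¬x2 ∧ ¬x1) ∨ (x3 ∧ x2)))
≡ ¬x2 ∨ ((¬x3 ∨ ¬x2 ∨ (¬x2 ∧ ¬x1)) ∧ (¬¬x2 ∨ ¬¬x1 ∨ (x3 ∧ x2)))
≡ ¬x2 ∨ ((¬x3 ∨ ¬x2 ∨ (¬x2 ∧ ¬x1)) ∧ (x2 ∨ ¬¬x1 ∨ (x3 ∧ x2)))
≡ ¬x2 ∨ ((¬x3 ∨ ¬x2 ∨ (¬x2 ∧ ¬x1)) ∧ (x2 ∨ x1 ∨ (x3 ∧ x2)))
≡ ¬x2 ∨ (¬x3 ∧ x2) ∨ (¬x3 ∧ x1) ∨ (¬x3 ∧ x3 ∧ x2) ∨ (¬x2 ∧ x2) ∨ (¬x2 ∧ x1) ∨ (¬x2 ∧ x3 ∧ x2) ∨ (¬x2 ∧ ¬x1 ∧ x2) ∨ (¬x2 ∧ ¬x1 ∧ x1) ∨ (¬x2 ∧ ¬x1 ∧ x3 ∧ x2)
≡ ¬x2 ∨ (¬x3 ∧ x2) ∨ (¬x3 ∧ x1)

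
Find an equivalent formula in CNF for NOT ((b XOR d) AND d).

NOT ((b XOR d) AND d)
⇔ NOT ((b OR d) AND NOT (b AND d) AND d)
⇔ NOT (b OR d) OR NOT NOT (b AND d) OR NOT d
⇔ (NOT b AND NOT d) OR NOT NOT (b AND d) OR NOT d
⇔ (NOT b AND NOT d) OR (b AND d) OR NOT d
⇔ (NOT b OR b OR NOT d) AND (NOT b OR d OR NOT d) AND (NOT d OR b OR NOT d) AND (NOT d OR d OR NOT d)
⇔ NOT d OR b

NOT d OR b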